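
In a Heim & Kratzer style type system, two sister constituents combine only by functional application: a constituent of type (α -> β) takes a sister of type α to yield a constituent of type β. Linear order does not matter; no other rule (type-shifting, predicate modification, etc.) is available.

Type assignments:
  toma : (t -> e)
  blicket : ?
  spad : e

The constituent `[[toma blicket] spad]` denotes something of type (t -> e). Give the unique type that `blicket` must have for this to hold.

At [[toma blicket] spad] (required: (t -> e)): spad is e, which is not a function with range (t -> e); hence [toma blicket] is the functor — type (e -> (t -> e)).
At [toma blicket] (required: (e -> (t -> e))): toma is (t -> e), which is not a function with range (e -> (t -> e)); hence blicket is the functor — type ((t -> e) -> (e -> (t -> e))).

((t -> e) -> (e -> (t -> e)))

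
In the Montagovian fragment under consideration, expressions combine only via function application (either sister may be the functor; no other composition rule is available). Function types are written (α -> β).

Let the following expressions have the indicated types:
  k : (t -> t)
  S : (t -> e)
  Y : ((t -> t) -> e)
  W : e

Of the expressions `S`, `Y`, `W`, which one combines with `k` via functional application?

Y

S : (t -> e) — no; k wants t, and S wants t.
Y — combines: Y : ((t -> t) -> e) takes k : (t -> t) as argument, giving e.
W : e — no; k wants t, and W wants nothing (atomic).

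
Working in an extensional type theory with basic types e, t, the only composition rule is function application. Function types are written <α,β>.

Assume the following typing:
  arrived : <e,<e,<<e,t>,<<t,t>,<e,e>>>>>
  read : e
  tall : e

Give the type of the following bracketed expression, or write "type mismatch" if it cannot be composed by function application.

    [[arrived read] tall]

<<e,t>,<<t,t>,<e,e>>>

[arrived read] — arrived of type <e,<e,<<e,t>,<<t,t>,<e,e>>>>> combines with read of type e: type <e,<<e,t>,<<t,t>,<e,e>>>>.
[[arrived read] tall] — [arrived read] of type <e,<<e,t>,<<t,t>,<e,e>>>> combines with tall of type e: type <<e,t>,<<t,t>,<e,e>>>.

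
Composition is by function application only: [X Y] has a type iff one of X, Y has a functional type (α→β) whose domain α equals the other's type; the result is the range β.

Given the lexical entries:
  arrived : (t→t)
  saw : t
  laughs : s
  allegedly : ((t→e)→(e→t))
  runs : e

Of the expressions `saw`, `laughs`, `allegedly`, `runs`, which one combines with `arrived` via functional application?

saw

saw — combines: arrived : (t→t) takes saw : t as argument, giving t.
laughs : s — no; arrived wants t, and laughs wants nothing (atomic).
allegedly : ((t→e)→(e→t)) — no; arrived wants t, and allegedly wants (t→e).
runs : e — no; arrived wants t, and runs wants nothing (atomic).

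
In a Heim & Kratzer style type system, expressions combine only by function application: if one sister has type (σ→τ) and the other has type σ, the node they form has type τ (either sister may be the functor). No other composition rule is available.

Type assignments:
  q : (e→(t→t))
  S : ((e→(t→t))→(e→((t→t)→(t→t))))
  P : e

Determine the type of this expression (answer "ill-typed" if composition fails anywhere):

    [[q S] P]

((t→t)→(t→t))

[q S] — S of type ((e→(t→t))→(e→((t→t)→(t→t)))) combines with q of type (e→(t→t)): type (e→((t→t)→(t→t))).
[[q S] P] — [q S] of type (e→((t→t)→(t→t))) combines with P of type e: type ((t→t)→(t→t)).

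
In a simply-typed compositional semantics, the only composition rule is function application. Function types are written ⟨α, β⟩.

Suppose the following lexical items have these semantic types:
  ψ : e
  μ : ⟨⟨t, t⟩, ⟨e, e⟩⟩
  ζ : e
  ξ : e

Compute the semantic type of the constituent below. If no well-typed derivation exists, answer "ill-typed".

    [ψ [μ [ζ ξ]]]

[ζ ξ]: e and e cannot combine by function application — type clash.

ill-typed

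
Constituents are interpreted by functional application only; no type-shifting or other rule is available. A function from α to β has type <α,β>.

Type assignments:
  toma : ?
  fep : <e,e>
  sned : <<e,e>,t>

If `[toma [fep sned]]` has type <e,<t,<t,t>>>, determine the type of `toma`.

<t,<e,<t,<t,t>>>>

At [toma [fep sned]] (required: <e,<t,<t,t>>>): [fep sned] is t, which is not a function with range <e,<t,<t,t>>>; hence toma is the functor — type <t,<e,<t,<t,t>>>>.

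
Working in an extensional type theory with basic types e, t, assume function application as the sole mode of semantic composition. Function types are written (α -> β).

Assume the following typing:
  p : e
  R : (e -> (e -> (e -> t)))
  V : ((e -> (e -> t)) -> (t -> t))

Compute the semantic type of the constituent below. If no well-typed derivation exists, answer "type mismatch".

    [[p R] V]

(t -> t)

[p R]: (e -> (e -> (e -> t))) applied to e yields (e -> (e -> t)).
[[p R] V]: ((e -> (e -> t)) -> (t -> t)) applied to (e -> (e -> t)) yields (t -> t).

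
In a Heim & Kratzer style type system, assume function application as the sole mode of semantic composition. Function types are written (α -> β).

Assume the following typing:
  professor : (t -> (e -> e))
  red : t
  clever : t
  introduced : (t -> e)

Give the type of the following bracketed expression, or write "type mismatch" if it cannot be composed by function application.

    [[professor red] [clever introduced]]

[professor red]: professor is (t -> (e -> e)), red is t; result (e -> e).
[clever introduced]: introduced is (t -> e), clever is t; result e.
[[professor red] [clever introduced]]: [professor red] is (e -> e), [clever introduced] is e; result e.

e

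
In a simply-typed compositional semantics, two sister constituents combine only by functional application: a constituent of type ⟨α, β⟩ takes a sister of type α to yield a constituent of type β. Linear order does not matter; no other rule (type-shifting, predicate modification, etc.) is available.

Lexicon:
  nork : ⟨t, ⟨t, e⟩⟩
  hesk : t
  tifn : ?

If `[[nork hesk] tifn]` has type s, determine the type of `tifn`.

⟨⟨t, e⟩, s⟩

For [[nork hesk] tifn] to have type s with [nork hesk] of type ⟨t, e⟩, tifn must be the function: tifn : ⟨⟨t, e⟩, s⟩.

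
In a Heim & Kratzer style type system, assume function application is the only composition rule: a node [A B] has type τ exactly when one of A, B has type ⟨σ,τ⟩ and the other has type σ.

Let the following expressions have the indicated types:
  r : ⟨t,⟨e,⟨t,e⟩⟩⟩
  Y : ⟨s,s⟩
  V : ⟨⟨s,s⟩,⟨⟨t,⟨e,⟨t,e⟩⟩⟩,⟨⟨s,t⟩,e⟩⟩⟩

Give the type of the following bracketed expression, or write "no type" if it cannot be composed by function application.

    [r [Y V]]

⟨⟨s,t⟩,e⟩

[Y V]: ⟨⟨s,s⟩,⟨⟨t,⟨e,⟨t,e⟩⟩⟩,⟨⟨s,t⟩,e⟩⟩⟩ applied to ⟨s,s⟩ yields ⟨⟨t,⟨e,⟨t,e⟩⟩⟩,⟨⟨s,t⟩,e⟩⟩.
[r [Y V]]: ⟨⟨t,⟨e,⟨t,e⟩⟩⟩,⟨⟨s,t⟩,e⟩⟩ applied to ⟨t,⟨e,⟨t,e⟩⟩⟩ yields ⟨⟨s,t⟩,e⟩.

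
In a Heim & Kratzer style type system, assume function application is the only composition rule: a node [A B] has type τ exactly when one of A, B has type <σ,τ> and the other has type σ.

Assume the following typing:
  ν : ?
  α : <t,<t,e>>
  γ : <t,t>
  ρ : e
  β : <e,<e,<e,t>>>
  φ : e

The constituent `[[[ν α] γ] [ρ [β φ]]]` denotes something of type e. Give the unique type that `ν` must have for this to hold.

[[[ν α] γ] [ρ [β φ]]] is required to be e. [ρ [β φ]] : <e,t> cannot yield e as functor, so [[ν α] γ] : <<e,t>,e>.
[[ν α] γ] is required to be <<e,t>,e>. γ : <t,t> cannot yield <<e,t>,e> as functor, so [ν α] : <<t,t>,<<e,t>,e>>.
[ν α] is required to be <<t,t>,<<e,t>,e>>. α : <t,<t,e>> cannot yield <<t,t>,<<e,t>,e>> as functor, so ν : <<t,<t,e>>,<<t,t>,<<e,t>,e>>>.

<<t,<t,e>>,<<t,t>,<<e,t>,e>>>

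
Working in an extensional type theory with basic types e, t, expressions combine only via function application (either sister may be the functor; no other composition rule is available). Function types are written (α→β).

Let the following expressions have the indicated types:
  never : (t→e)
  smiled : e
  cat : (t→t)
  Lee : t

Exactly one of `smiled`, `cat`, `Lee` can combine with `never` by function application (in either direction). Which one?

smiled : e — no; never wants t, and smiled wants nothing (atomic).
cat : (t→t) — no; never wants t, and cat wants t.
Lee — combines: never : (t→e) takes Lee : t as argument, giving e.

Lee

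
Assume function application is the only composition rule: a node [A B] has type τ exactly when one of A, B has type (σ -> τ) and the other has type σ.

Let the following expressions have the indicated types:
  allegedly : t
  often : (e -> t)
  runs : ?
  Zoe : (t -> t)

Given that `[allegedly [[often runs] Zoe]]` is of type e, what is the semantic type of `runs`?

((e -> t) -> ((t -> t) -> (t -> e)))

At [allegedly [[often runs] Zoe]] (required: e): allegedly is t, which is not a function with range e; hence [[often runs] Zoe] is the functor — type (t -> e).
At [[often runs] Zoe] (required: (t -> e)): Zoe is (t -> t), which is not a function with range (t -> e); hence [often runs] is the functor — type ((t -> t) -> (t -> e)).
At [often runs] (required: ((t -> t) -> (t -> e))): often is (e -> t), which is not a function with range ((t -> t) -> (t -> e)); hence runs is the functor — type ((e -> t) -> ((t -> t) -> (t -> e))).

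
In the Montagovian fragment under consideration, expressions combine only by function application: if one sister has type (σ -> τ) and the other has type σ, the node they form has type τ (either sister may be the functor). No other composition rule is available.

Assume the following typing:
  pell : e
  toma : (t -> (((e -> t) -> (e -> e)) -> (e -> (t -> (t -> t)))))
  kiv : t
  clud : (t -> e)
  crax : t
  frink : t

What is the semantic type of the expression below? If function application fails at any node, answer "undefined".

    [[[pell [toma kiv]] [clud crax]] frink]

undefined

[toma kiv]: (t -> (((e -> t) -> (e -> e)) -> (e -> (t -> (t -> t))))) applied to t yields (((e -> t) -> (e -> e)) -> (e -> (t -> (t -> t)))).
[pell [toma kiv]]: e with (((e -> t) -> (e -> e)) -> (e -> (t -> (t -> t)))) — neither is a function whose domain matches the other; composition fails here.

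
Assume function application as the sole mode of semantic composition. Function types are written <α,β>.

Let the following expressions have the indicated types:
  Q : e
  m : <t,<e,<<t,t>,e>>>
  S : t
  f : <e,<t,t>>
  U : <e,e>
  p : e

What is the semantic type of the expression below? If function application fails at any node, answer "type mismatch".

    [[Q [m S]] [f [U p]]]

[m S]: <t,<e,<<t,t>,e>>> applied to t yields <e,<<t,t>,e>>.
[Q [m S]]: <e,<<t,t>,e>> applied to e yields <<t,t>,e>.
[U p]: <e,e> applied to e yields e.
[f [U p]]: <e,<t,t>> applied to e yields <t,t>.
[[Q [m S]] [f [U p]]]: <<t,t>,e> applied to <t,t> yields e.

e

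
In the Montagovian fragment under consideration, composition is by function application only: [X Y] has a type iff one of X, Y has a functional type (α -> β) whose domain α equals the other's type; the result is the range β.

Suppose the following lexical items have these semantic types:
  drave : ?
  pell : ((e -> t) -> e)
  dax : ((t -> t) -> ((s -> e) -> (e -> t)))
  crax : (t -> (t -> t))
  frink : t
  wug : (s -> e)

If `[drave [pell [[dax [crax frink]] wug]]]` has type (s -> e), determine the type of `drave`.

(e -> (s -> e))

[drave [pell [[dax [crax frink]] wug]]] is required to be (s -> e). [pell [[dax [crax frink]] wug]] : e cannot yield (s -> e) as functor, so drave : (e -> (s -> e)).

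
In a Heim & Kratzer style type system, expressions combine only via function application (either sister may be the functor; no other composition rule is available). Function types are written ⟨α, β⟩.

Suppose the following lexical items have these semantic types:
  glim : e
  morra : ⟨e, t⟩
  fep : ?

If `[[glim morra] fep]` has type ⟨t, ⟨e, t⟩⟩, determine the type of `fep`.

⟨t, ⟨t, ⟨e, t⟩⟩⟩

[[glim morra] fep] must have type ⟨t, ⟨e, t⟩⟩. The sister [glim morra] has type t; that is not a function onto ⟨t, ⟨e, t⟩⟩, so fep must be the functor, of type ⟨t, ⟨t, ⟨e, t⟩⟩⟩.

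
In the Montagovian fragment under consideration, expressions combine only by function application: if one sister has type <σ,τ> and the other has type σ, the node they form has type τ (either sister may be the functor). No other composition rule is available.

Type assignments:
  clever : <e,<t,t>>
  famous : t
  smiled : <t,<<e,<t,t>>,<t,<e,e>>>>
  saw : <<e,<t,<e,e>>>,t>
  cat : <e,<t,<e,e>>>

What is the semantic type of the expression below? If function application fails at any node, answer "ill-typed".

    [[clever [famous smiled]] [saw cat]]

<e,e>

[famous smiled]: <t,<<e,<t,t>>,<t,<e,e>>>> applied to t yields <<e,<t,t>>,<t,<e,e>>>.
[clever [famous smiled]]: <<e,<t,t>>,<t,<e,e>>> applied to <e,<t,t>> yields <t,<e,e>>.
[saw cat]: <<e,<t,<e,e>>>,t> applied to <e,<t,<e,e>>> yields t.
[[clever [famous smiled]] [saw cat]]: <t,<e,e>> applied to t yields <e,e>.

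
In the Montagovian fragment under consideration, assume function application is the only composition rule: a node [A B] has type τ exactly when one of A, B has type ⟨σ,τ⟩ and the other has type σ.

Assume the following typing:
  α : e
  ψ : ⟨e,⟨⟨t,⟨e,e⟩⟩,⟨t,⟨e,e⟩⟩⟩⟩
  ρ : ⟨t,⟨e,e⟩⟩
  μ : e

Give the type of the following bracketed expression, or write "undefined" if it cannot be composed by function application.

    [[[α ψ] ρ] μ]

[α ψ]: ψ is ⟨e,⟨⟨t,⟨e,e⟩⟩,⟨t,⟨e,e⟩⟩⟩⟩, α is e; result ⟨⟨t,⟨e,e⟩⟩,⟨t,⟨e,e⟩⟩⟩.
[[α ψ] ρ]: [α ψ] is ⟨⟨t,⟨e,e⟩⟩,⟨t,⟨e,e⟩⟩⟩, ρ is ⟨t,⟨e,e⟩⟩; result ⟨t,⟨e,e⟩⟩.
At [[[α ψ] ρ] μ]: neither ⟨t,⟨e,e⟩⟩ nor e can take the other as argument; the node is ill-typed.

undefined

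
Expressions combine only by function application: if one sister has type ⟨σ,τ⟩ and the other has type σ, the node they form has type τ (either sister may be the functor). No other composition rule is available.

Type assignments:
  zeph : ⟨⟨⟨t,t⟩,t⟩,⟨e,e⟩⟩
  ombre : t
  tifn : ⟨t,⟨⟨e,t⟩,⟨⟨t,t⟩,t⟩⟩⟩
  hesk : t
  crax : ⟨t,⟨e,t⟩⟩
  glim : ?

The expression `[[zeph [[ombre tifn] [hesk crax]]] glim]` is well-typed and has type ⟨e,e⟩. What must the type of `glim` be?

⟨⟨e,e⟩,⟨e,e⟩⟩

For [[zeph [[ombre tifn] [hesk crax]]] glim] to have type ⟨e,e⟩ with [zeph [[ombre tifn] [hesk crax]]] of type ⟨e,e⟩, glim must be the function: glim : ⟨⟨e,e⟩,⟨e,e⟩⟩.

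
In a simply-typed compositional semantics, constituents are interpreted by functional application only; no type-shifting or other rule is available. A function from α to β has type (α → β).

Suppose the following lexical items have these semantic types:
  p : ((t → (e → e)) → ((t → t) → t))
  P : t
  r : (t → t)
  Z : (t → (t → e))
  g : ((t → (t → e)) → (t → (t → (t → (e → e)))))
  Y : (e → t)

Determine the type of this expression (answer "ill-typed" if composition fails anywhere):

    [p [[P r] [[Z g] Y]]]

[P r] — r of type (t → t) combines with P of type t: type t.
[Z g] — g of type ((t → (t → e)) → (t → (t → (t → (e → e))))) combines with Z of type (t → (t → e)): type (t → (t → (t → (e → e)))).
[[Z g] Y]: (t → (t → (t → (e → e)))) with (e → t) — neither is a function whose domain matches the other; composition fails here.

ill-typed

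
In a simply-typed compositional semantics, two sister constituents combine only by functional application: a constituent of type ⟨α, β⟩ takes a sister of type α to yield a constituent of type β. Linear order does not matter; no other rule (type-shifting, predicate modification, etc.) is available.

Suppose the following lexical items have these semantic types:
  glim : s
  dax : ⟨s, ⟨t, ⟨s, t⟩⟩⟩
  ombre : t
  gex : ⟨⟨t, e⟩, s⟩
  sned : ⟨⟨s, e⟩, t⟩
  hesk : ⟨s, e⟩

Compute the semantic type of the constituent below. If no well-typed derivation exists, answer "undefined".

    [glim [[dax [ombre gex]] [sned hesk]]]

[ombre gex]: t and ⟨⟨t, e⟩, s⟩ cannot combine by function application — type clash.

undefined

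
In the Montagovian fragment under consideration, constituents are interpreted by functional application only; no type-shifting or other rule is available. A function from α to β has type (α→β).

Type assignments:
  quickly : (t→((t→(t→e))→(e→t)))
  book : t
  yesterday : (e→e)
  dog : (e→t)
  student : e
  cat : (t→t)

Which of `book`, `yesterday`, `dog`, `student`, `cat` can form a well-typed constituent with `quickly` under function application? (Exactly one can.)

book

book — combines: quickly : (t→((t→(t→e))→(e→t))) takes book : t as argument, giving ((t→(t→e))→(e→t)).
yesterday : (e→e) — no; quickly wants t, and yesterday wants e.
dog : (e→t) — no; quickly wants t, and dog wants e.
student : e — no; quickly wants t, and student wants nothing (atomic).
cat : (t→t) — no; quickly wants t, and cat wants t.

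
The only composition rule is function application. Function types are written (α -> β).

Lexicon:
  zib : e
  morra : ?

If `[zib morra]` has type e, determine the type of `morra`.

[zib morra] must have type e. The sister zib has type e; that is not a function onto e, so morra must be the functor, of type (e -> e).

(e -> e)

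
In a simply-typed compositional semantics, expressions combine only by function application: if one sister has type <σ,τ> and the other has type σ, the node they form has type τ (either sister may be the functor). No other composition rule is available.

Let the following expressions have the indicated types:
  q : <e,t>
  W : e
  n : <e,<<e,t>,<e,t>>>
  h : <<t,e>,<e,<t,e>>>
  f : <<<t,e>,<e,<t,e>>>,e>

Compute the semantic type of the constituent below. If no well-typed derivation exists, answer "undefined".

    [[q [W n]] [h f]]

t

[W n]: <e,<<e,t>,<e,t>>> applied to e yields <<e,t>,<e,t>>.
[q [W n]]: <<e,t>,<e,t>> applied to <e,t> yields <e,t>.
[h f]: <<<t,e>,<e,<t,e>>>,e> applied to <<t,e>,<e,<t,e>>> yields e.
[[q [W n]] [h f]]: <e,t> applied to e yields t.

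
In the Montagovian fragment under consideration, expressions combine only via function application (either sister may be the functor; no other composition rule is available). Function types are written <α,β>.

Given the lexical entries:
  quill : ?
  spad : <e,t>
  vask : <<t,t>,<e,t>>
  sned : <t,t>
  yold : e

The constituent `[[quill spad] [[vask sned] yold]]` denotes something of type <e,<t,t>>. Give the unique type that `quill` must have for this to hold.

At [[quill spad] [[vask sned] yold]] (required: <e,<t,t>>): [[vask sned] yold] is t, which is not a function with range <e,<t,t>>; hence [quill spad] is the functor — type <t,<e,<t,t>>>.
At [quill spad] (required: <t,<e,<t,t>>>): spad is <e,t>, which is not a function with range <t,<e,<t,t>>>; hence quill is the functor — type <<e,t>,<t,<e,<t,t>>>>.

<<e,t>,<t,<e,<t,t>>>>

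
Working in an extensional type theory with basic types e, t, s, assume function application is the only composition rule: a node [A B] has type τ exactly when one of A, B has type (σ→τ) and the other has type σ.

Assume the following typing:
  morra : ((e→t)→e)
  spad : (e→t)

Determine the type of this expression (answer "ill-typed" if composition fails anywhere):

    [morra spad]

[morra spad]: ((e→t)→e) applied to (e→t) yields e.

e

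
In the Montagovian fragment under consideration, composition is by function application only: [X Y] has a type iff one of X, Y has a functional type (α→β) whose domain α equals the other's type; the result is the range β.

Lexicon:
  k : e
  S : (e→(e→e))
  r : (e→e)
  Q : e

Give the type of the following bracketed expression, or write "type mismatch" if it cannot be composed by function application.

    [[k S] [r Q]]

[k S]: S is (e→(e→e)), k is e; result (e→e).
[r Q]: r is (e→e), Q is e; result e.
[[k S] [r Q]]: [k S] is (e→e), [r Q] is e; result e.

e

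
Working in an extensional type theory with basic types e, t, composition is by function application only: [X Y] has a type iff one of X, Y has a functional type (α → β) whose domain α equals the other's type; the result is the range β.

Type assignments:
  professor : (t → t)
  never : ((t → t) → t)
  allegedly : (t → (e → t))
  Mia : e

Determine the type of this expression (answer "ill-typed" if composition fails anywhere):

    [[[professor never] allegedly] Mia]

t

[professor never] — never of type ((t → t) → t) combines with professor of type (t → t): type t.
[[professor never] allegedly] — allegedly of type (t → (e → t)) combines with [professor never] of type t: type (e → t).
[[[professor never] allegedly] Mia] — [[professor never] allegedly] of type (e → t) combines with Mia of type e: type t.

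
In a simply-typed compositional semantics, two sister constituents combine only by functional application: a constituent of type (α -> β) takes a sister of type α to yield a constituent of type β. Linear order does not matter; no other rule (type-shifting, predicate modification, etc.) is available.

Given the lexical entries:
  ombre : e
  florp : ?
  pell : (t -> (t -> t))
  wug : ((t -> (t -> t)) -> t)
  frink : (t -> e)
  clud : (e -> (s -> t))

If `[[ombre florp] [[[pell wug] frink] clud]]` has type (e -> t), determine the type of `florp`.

(e -> ((s -> t) -> (e -> t)))

At [[ombre florp] [[[pell wug] frink] clud]] (required: (e -> t)): [[[pell wug] frink] clud] is (s -> t), which is not a function with range (e -> t); hence [ombre florp] is the functor — type ((s -> t) -> (e -> t)).
At [ombre florp] (required: ((s -> t) -> (e -> t))): ombre is e, which is not a function with range ((s -> t) -> (e -> t)); hence florp is the functor — type (e -> ((s -> t) -> (e -> t))).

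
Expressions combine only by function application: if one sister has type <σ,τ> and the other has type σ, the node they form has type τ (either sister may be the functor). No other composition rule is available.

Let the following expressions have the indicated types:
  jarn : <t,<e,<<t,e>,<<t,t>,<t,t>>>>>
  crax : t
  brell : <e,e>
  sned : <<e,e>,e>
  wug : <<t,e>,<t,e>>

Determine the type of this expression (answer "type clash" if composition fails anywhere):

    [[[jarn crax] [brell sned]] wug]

type clash

[jarn crax] — jarn of type <t,<e,<<t,e>,<<t,t>,<t,t>>>>> combines with crax of type t: type <e,<<t,e>,<<t,t>,<t,t>>>>.
[brell sned] — sned of type <<e,e>,e> combines with brell of type <e,e>: type e.
[[jarn crax] [brell sned]] — [jarn crax] of type <e,<<t,e>,<<t,t>,<t,t>>>> combines with [brell sned] of type e: type <<t,e>,<<t,t>,<t,t>>>.
[[[jarn crax] [brell sned]] wug]: <<t,e>,<<t,t>,<t,t>>> and <<t,e>,<t,e>> cannot combine by function application — type clash.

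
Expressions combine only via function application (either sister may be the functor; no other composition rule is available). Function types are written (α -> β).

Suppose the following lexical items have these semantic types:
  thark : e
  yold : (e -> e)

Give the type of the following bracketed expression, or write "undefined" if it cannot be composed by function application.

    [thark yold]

e

[thark yold]: (e -> e) applied to e yields e.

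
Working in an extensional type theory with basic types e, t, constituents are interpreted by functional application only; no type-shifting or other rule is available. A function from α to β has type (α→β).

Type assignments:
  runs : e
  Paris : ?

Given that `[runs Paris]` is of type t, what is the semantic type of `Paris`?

For [runs Paris] to have type t with runs of type e, Paris must be the function: Paris : (e→t).

(e→t)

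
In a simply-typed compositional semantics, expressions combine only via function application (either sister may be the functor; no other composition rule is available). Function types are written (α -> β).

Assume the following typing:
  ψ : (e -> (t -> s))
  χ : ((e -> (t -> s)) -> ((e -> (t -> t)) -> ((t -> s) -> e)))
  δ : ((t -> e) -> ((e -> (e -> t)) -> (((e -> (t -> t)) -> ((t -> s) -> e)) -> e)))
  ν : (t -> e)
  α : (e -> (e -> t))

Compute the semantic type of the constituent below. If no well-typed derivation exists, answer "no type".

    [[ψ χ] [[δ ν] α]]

[ψ χ] — χ of type ((e -> (t -> s)) -> ((e -> (t -> t)) -> ((t -> s) -> e))) combines with ψ of type (e -> (t -> s)): type ((e -> (t -> t)) -> ((t -> s) -> e)).
[δ ν] — δ of type ((t -> e) -> ((e -> (e -> t)) -> (((e -> (t -> t)) -> ((t -> s) -> e)) -> e))) combines with ν of type (t -> e): type ((e -> (e -> t)) -> (((e -> (t -> t)) -> ((t -> s) -> e)) -> e)).
[[δ ν] α] — [δ ν] of type ((e -> (e -> t)) -> (((e -> (t -> t)) -> ((t -> s) -> e)) -> e)) combines with α of type (e -> (e -> t)): type (((e -> (t -> t)) -> ((t -> s) -> e)) -> e).
[[ψ χ] [[δ ν] α]] — [[δ ν] α] of type (((e -> (t -> t)) -> ((t -> s) -> e)) -> e) combines with [ψ χ] of type ((e -> (t -> t)) -> ((t -> s) -> e)): type e.

e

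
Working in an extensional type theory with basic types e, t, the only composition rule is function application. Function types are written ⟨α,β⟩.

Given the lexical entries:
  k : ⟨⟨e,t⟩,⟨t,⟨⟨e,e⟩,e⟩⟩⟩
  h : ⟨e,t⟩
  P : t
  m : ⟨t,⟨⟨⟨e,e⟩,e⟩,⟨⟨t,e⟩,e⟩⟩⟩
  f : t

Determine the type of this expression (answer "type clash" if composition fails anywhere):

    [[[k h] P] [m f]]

⟨⟨t,e⟩,e⟩

At [k h], k : ⟨⟨e,t⟩,⟨t,⟨⟨e,e⟩,e⟩⟩⟩ takes h : ⟨e,t⟩, giving ⟨t,⟨⟨e,e⟩,e⟩⟩.
At [[k h] P], [k h] : ⟨t,⟨⟨e,e⟩,e⟩⟩ takes P : t, giving ⟨⟨e,e⟩,e⟩.
At [m f], m : ⟨t,⟨⟨⟨e,e⟩,e⟩,⟨⟨t,e⟩,e⟩⟩⟩ takes f : t, giving ⟨⟨⟨e,e⟩,e⟩,⟨⟨t,e⟩,e⟩⟩.
At [[[k h] P] [m f]], [m f] : ⟨⟨⟨e,e⟩,e⟩,⟨⟨t,e⟩,e⟩⟩ takes [[k h] P] : ⟨⟨e,e⟩,e⟩, giving ⟨⟨t,e⟩,e⟩.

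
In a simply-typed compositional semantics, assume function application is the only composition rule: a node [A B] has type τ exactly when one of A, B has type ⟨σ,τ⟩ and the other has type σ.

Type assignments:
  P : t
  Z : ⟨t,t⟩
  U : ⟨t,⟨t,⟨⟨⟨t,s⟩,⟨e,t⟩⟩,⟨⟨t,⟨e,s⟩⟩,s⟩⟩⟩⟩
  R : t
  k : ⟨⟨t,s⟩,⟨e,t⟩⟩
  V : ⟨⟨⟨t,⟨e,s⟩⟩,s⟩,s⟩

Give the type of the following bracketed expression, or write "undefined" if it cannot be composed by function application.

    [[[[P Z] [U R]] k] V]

s

[P Z] — Z of type ⟨t,t⟩ combines with P of type t: type t.
[U R] — U of type ⟨t,⟨t,⟨⟨⟨t,s⟩,⟨e,t⟩⟩,⟨⟨t,⟨e,s⟩⟩,s⟩⟩⟩⟩ combines with R of type t: type ⟨t,⟨⟨⟨t,s⟩,⟨e,t⟩⟩,⟨⟨t,⟨e,s⟩⟩,s⟩⟩⟩.
[[P Z] [U R]] — [U R] of type ⟨t,⟨⟨⟨t,s⟩,⟨e,t⟩⟩,⟨⟨t,⟨e,s⟩⟩,s⟩⟩⟩ combines with [P Z] of type t: type ⟨⟨⟨t,s⟩,⟨e,t⟩⟩,⟨⟨t,⟨e,s⟩⟩,s⟩⟩.
[[[P Z] [U R]] k] — [[P Z] [U R]] of type ⟨⟨⟨t,s⟩,⟨e,t⟩⟩,⟨⟨t,⟨e,s⟩⟩,s⟩⟩ combines with k of type ⟨⟨t,s⟩,⟨e,t⟩⟩: type ⟨⟨t,⟨e,s⟩⟩,s⟩.
[[[[P Z] [U R]] k] V] — V of type ⟨⟨⟨t,⟨e,s⟩⟩,s⟩,s⟩ combines with [[[P Z] [U R]] k] of type ⟨⟨t,⟨e,s⟩⟩,s⟩: type s.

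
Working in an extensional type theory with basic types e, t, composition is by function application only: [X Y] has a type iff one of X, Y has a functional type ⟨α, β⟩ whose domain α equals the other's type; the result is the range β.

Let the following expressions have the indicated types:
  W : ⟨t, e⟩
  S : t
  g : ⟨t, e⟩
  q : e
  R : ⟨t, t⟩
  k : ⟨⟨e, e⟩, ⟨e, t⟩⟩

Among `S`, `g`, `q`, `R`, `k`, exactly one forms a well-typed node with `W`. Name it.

S

S — combines: W : ⟨t, e⟩ takes S : t as argument, giving e.
g : ⟨t, e⟩ — W needs t; g needs t; neither fits.
q : e — W needs t; q needs nothing (atomic); neither fits.
R : ⟨t, t⟩ — W needs t; R needs t; neither fits.
k : ⟨⟨e, e⟩, ⟨e, t⟩⟩ — W needs t; k needs ⟨e, e⟩; neither fits.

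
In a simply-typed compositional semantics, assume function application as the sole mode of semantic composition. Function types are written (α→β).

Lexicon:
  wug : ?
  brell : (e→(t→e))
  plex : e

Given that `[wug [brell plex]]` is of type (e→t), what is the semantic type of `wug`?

((t→e)→(e→t))

[wug [brell plex]] must have type (e→t). The sister [brell plex] has type (t→e); that is not a function onto (e→t), so wug must be the functor, of type ((t→e)→(e→t)).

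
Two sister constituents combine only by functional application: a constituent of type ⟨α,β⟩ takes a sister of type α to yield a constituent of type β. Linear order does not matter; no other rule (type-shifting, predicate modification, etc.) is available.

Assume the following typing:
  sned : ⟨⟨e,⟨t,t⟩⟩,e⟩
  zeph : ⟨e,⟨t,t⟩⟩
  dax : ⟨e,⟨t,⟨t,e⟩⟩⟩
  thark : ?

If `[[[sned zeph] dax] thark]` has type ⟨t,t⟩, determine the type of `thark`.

⟨⟨t,⟨t,e⟩⟩,⟨t,t⟩⟩

For [[[sned zeph] dax] thark] to have type ⟨t,t⟩ with [[sned zeph] dax] of type ⟨t,⟨t,e⟩⟩, thark must be the function: thark : ⟨⟨t,⟨t,e⟩⟩,⟨t,t⟩⟩.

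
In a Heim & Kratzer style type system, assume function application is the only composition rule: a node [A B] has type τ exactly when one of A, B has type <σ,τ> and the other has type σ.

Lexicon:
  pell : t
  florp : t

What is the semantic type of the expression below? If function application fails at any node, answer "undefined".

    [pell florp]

undefined

At [pell florp]: neither t nor t can take the other as argument; the node is ill-typed.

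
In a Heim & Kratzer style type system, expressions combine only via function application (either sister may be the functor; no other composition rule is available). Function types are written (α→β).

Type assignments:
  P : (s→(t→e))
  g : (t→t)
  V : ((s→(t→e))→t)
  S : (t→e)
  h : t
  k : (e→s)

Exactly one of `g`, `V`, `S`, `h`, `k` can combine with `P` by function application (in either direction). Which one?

V

g : (t→t) — no; P wants s, and g wants t.
V — combines: V : ((s→(t→e))→t) takes P : (s→(t→e)) as argument, giving t.
S : (t→e) — no; P wants s, and S wants t.
h : t — no; P wants s, and h wants nothing (atomic).
k : (e→s) — no; P wants s, and k wants e.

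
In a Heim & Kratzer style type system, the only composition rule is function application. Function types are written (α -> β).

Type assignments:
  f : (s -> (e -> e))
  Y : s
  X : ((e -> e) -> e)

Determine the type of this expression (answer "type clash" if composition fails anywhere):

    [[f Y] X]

e

At [f Y], f : (s -> (e -> e)) takes Y : s, giving (e -> e).
At [[f Y] X], X : ((e -> e) -> e) takes [f Y] : (e -> e), giving e.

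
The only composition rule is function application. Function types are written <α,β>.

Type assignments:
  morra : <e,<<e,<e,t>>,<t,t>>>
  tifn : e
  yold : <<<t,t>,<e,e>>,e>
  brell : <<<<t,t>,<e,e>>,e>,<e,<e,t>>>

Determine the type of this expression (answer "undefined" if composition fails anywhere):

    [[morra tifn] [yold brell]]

[morra tifn]: morra is <e,<<e,<e,t>>,<t,t>>>, tifn is e; result <<e,<e,t>>,<t,t>>.
[yold brell]: brell is <<<<t,t>,<e,e>>,e>,<e,<e,t>>>, yold is <<<t,t>,<e,e>>,e>; result <e,<e,t>>.
[[morra tifn] [yold brell]]: [morra tifn] is <<e,<e,t>>,<t,t>>, [yold brell] is <e,<e,t>>; result <t,t>.

<t,t>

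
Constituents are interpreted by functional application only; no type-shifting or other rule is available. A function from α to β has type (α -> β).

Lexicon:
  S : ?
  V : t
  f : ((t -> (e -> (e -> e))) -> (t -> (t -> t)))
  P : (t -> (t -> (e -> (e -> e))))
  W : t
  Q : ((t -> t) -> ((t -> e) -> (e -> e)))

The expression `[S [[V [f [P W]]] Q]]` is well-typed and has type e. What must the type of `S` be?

[S [[V [f [P W]]] Q]] must have type e. The sister [[V [f [P W]]] Q] has type ((t -> e) -> (e -> e)); that is not a function onto e, so S must be the functor, of type (((t -> e) -> (e -> e)) -> e).

(((t -> e) -> (e -> e)) -> e)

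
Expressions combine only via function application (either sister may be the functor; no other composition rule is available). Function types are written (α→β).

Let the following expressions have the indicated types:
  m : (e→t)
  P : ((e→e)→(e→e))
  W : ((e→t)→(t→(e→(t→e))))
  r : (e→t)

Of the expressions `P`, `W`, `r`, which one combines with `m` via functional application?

P : ((e→e)→(e→e)) — neither side's domain matches the other.
W — combines: W : ((e→t)→(t→(e→(t→e)))) takes m : (e→t) as argument, giving (t→(e→(t→e))).
r : (e→t) — neither side's domain matches the other.

W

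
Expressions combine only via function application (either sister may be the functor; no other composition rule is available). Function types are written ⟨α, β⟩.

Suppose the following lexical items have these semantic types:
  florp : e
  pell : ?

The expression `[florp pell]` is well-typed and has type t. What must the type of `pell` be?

⟨e, t⟩

For [florp pell] to have type t with florp of type e, pell must be the function: pell : ⟨e, t⟩.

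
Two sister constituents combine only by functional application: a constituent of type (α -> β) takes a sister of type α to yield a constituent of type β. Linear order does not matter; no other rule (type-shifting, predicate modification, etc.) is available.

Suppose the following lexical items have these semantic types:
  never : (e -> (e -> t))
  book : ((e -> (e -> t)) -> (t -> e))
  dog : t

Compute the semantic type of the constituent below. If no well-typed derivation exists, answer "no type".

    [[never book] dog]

[never book]: book is ((e -> (e -> t)) -> (t -> e)), never is (e -> (e -> t)); result (t -> e).
[[never book] dog]: [never book] is (t -> e), dog is t; result e.

e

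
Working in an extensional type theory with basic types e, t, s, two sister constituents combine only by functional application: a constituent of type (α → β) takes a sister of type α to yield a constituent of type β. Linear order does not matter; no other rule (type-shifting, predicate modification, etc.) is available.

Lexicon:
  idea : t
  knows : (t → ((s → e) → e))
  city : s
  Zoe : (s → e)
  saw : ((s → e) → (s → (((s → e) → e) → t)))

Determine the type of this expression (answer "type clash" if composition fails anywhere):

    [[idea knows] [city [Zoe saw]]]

[idea knows]: (t → ((s → e) → e)) applied to t yields ((s → e) → e).
[Zoe saw]: ((s → e) → (s → (((s → e) → e) → t))) applied to (s → e) yields (s → (((s → e) → e) → t)).
[city [Zoe saw]]: (s → (((s → e) → e) → t)) applied to s yields (((s → e) → e) → t).
[[idea knows] [city [Zoe saw]]]: (((s → e) → e) → t) applied to ((s → e) → e) yields t.

t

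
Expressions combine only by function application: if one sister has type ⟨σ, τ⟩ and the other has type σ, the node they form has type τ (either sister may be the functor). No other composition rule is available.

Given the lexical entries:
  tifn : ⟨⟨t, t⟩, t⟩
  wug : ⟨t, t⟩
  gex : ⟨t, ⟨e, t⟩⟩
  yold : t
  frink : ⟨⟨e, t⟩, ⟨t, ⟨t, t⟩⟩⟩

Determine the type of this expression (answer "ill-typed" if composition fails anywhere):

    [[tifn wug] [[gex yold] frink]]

⟨t, t⟩

At [tifn wug], tifn : ⟨⟨t, t⟩, t⟩ takes wug : ⟨t, t⟩, giving t.
At [gex yold], gex : ⟨t, ⟨e, t⟩⟩ takes yold : t, giving ⟨e, t⟩.
At [[gex yold] frink], frink : ⟨⟨e, t⟩, ⟨t, ⟨t, t⟩⟩⟩ takes [gex yold] : ⟨e, t⟩, giving ⟨t, ⟨t, t⟩⟩.
At [[tifn wug] [[gex yold] frink]], [[gex yold] frink] : ⟨t, ⟨t, t⟩⟩ takes [tifn wug] : t, giving ⟨t, t⟩.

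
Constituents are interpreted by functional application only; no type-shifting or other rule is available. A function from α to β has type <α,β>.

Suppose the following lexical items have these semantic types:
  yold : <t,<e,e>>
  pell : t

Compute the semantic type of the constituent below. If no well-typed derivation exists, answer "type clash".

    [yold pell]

[yold pell]: <t,<e,e>> applied to t yields <e,e>.

<e,e>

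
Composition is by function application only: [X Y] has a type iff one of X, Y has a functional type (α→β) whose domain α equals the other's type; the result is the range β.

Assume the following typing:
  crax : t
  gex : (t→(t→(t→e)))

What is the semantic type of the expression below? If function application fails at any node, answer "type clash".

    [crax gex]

[crax gex]: (t→(t→(t→e))) applied to t yields (t→(t→e)).

(t→(t→e))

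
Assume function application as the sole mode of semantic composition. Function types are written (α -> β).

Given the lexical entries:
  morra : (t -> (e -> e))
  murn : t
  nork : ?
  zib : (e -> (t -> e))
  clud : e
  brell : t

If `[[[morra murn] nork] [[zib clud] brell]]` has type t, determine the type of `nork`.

At [[[morra murn] nork] [[zib clud] brell]] (required: t): [[zib clud] brell] is e, which is not a function with range t; hence [[morra murn] nork] is the functor — type (e -> t).
At [[morra murn] nork] (required: (e -> t)): [morra murn] is (e -> e), which is not a function with range (e -> t); hence nork is the functor — type ((e -> e) -> (e -> t)).

((e -> e) -> (e -> t))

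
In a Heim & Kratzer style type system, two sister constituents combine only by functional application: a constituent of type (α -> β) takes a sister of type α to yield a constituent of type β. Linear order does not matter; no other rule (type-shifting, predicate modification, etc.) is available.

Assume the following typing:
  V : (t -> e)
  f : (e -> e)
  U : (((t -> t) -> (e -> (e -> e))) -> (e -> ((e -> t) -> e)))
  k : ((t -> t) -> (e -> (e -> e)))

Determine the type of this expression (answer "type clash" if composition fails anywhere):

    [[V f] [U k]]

type clash

[V f]: (t -> e) and (e -> e) cannot combine by function application — type clash.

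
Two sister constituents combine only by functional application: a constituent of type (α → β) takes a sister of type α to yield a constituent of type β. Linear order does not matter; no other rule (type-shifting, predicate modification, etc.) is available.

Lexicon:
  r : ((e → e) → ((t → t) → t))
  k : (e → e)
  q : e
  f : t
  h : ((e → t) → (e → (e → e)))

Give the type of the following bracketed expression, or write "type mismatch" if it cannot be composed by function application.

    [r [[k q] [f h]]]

type mismatch

[k q] — k of type (e → e) combines with q of type e: type e.
[f h]: t with ((e → t) → (e → (e → e))) — neither is a function whose domain matches the other; composition fails here.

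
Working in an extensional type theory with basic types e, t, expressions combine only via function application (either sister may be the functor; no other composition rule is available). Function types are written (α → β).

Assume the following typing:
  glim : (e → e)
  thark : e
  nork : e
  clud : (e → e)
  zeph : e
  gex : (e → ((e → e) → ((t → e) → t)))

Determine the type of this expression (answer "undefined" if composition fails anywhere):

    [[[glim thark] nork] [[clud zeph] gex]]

undefined

[glim thark]: (e → e) applied to e yields e.
[[glim thark] nork]: e with e — neither is a function whose domain matches the other; composition fails here.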